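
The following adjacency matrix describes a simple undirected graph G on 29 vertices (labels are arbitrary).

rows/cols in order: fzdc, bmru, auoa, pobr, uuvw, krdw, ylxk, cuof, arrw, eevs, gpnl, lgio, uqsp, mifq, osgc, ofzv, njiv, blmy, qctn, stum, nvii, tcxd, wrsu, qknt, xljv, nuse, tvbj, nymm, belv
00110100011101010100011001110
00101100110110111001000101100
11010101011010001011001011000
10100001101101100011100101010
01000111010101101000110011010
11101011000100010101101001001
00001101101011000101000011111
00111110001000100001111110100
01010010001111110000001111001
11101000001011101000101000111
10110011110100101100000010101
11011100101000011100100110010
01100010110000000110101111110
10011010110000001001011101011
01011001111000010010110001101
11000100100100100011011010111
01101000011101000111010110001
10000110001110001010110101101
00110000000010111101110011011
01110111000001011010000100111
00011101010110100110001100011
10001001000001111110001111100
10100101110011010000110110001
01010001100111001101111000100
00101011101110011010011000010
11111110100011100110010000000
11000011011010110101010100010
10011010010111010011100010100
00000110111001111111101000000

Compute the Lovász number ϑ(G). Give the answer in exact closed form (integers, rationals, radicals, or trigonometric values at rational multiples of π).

sqrt(29)

Vertex belv has 14 neighbors: krdw, ylxk, arrw, eevs, gpnl, mifq, osgc, ofzv, njiv, blmy, qctn, stum, nvii, wrsu.
Vertex cuof has 14 neighbors: auoa, pobr, uuvw, krdw, ylxk, gpnl, osgc, stum, nvii, tcxd, wrsu, qknt, xljv, tvbj.
Vertex bmru has 14 neighbors: auoa, uuvw, krdw, arrw, eevs, lgio, uqsp, osgc, ofzv, njiv, stum, qknt, nuse, tvbj.
Vertex nvii has 14 neighbors: pobr, uuvw, krdw, cuof, eevs, lgio, uqsp, osgc, blmy, qctn, wrsu, qknt, nymm, belv.
Regular of degree 14 on 29 vertices: SR(29,14,6,7) — a Paley graph.
The 3 distinct eigenvalues: [14.0, 2.19258, -3.19258].
Lovász: ϑ = −29(-sqrt(29)/2 - 1/2)/(14+-(-sqrt(29)/2 - 1/2)) = sqrt(29).
≈ 5.38516481 (to 8 d.p.).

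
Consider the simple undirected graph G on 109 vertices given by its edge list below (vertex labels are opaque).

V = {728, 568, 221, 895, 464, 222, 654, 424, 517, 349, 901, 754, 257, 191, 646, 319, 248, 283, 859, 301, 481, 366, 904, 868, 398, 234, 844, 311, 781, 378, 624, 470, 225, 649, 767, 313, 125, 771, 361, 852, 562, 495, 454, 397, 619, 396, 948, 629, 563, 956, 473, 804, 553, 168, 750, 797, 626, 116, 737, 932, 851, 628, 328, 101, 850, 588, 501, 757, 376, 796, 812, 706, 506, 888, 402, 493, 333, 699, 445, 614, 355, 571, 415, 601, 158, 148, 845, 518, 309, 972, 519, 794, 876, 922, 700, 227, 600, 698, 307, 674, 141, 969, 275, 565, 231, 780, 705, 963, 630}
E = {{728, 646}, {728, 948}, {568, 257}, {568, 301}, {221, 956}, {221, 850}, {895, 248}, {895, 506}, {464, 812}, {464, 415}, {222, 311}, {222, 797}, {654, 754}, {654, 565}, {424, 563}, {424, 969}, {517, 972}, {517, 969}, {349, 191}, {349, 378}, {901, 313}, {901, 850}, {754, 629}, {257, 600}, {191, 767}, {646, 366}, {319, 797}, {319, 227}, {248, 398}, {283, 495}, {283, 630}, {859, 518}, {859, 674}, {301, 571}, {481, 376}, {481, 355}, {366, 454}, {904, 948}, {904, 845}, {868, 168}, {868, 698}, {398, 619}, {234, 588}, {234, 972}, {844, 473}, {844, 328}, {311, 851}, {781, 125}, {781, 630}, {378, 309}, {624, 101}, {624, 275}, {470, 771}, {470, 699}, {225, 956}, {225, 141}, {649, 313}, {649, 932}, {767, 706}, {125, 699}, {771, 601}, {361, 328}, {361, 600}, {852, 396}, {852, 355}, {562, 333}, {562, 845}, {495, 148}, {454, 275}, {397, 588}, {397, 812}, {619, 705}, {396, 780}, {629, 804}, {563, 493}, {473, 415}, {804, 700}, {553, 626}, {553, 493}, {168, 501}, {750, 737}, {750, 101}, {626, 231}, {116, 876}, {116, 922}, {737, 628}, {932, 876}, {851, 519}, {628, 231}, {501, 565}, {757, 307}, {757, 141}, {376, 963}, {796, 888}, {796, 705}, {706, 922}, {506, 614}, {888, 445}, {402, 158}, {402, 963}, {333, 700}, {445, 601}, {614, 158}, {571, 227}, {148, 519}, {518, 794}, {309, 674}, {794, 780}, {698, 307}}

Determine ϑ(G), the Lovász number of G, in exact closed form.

109*cos(pi/109)/(cos(pi/109) + 1)

Vertex 629 has 2 neighbors: 754, 804.
N(794) = {518, 780}, |N(794)| = 2.
deg(796) = 2; N(796) = {888, 705}.
N(922) = {116, 706}, |N(922)| = 2.
109-vertex 2-regular graph: the odd cycle C_{109}.
spec(A) ≈ [2.0, 1.99668, 1.98672, 1.97017, 1.94707, 1.9175, 1.88157, 1.83938, 1.79108, 1.73683, 1.67682, 1.61123, 1.54029, 1.46424, 1.38332, 1.2978, 1.20797, 1.11413, 1.01659, 0.91568, 0.81172, 0.70506, 0.59606, 0.48509, 0.3725, 0.25867, 0.14399, 0.02882, -0.08644, -0.20141, -0.31572, -0.42897, -0.5408, -0.65083, -0.7587, -0.86406, -0.96654, -1.06581, -1.16154, -1.25341, -1.34111, -1.42437, -1.50289, -1.57642, -1.64471, -1.70754, -1.76469, -1.81598, -1.86125, -1.90032, -1.93309, -1.95943, -1.97927, -1.99253, -1.99917] (distinct, 5 d.p.).
ϑ = −N·λ_min/(λ_max−λ_min) = −109·(-2*cos(pi/109))/(2−(-2*cos(pi/109))) = 109*cos(pi/109)/(cos(pi/109) + 1).
≈ 54.4886801 (to 7 d.p.).
Sandwich: α(G)=54 ≤ ϑ(G)=109*cos(pi/109)/(cos(pi/109) + 1) ≤ χ(Ḡ)=55 (both strict).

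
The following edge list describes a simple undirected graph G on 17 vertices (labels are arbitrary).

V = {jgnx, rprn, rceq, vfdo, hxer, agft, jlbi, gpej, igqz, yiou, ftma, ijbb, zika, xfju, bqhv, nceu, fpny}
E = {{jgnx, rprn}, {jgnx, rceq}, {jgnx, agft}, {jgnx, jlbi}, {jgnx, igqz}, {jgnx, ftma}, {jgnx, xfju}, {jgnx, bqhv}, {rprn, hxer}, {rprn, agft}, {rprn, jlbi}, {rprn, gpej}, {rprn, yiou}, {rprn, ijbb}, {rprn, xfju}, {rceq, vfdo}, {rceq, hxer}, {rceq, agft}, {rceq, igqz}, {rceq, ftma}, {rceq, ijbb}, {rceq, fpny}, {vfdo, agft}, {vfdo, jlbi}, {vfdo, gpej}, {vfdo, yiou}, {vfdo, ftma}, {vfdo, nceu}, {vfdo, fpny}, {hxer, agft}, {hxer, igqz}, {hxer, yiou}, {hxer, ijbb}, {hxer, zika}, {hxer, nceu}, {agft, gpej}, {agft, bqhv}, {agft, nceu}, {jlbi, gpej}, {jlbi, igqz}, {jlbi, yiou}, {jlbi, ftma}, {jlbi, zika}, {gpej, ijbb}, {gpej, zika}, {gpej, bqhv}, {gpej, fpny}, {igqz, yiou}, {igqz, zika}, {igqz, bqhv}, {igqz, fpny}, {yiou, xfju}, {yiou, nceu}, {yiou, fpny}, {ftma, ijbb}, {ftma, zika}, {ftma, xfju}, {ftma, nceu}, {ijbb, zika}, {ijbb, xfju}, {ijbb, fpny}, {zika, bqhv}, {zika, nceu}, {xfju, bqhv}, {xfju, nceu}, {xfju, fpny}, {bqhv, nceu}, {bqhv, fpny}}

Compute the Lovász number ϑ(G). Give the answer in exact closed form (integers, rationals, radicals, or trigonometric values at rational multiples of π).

N(gpej) = {rprn, vfdo, agft, jlbi, ijbb, zika, bqhv, fpny}, |N(gpej)| = 8.
Vertex zika has 8 neighbors: hxer, jlbi, gpej, igqz, ftma, ijbb, bqhv, nceu.
N(igqz) = {jgnx, rceq, hxer, jlbi, yiou, zika, bqhv, fpny}, |N(igqz)| = 8.
Vertex rprn has 8 neighbors: jgnx, hxer, agft, jlbi, gpej, yiou, ijbb, xfju.
deg(v) = 8 for all v (|V|=17); Paley(17): SR with (k,λ,μ)=(8,3,4).
Distinct eigenvalues (to 3 d.p.): [8.0, 1.562, -2.562].
−17·(-sqrt(17)/2 - 1/2) / ((8)−(-sqrt(17)/2 - 1/2)) = sqrt(17) = ϑ(G).
= 4.123106… (decimal).

sqrt(17)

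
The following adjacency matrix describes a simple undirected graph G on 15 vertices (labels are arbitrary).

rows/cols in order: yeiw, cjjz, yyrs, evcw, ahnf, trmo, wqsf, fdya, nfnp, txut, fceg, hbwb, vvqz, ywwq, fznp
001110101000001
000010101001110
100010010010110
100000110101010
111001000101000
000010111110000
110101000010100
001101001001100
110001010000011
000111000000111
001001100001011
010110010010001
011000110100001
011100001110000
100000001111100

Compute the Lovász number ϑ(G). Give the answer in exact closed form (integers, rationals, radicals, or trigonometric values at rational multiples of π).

5

N(trmo) = {ahnf, wqsf, fdya, nfnp, txut, fceg}, |N(trmo)| = 6.
Vertex hbwb has 6 neighbors: cjjz, evcw, ahnf, fdya, fceg, fznp.
N(ahnf) = {yeiw, cjjz, yyrs, trmo, txut, hbwb}, |N(ahnf)| = 6.
Vertex yeiw has 6 neighbors: yyrs, evcw, ahnf, wqsf, nfnp, fznp.
6-regular, N=15; Kneser-type, 2-subsets of [6].
Distinct eigenvalues (to 6 d.p.): [6.0, 1.0, -3.0].
λ_max=6, λ_min=-3; ϑ = −15·λ_min/(λ_max−λ_min) = 5.
Numerically 5.00000.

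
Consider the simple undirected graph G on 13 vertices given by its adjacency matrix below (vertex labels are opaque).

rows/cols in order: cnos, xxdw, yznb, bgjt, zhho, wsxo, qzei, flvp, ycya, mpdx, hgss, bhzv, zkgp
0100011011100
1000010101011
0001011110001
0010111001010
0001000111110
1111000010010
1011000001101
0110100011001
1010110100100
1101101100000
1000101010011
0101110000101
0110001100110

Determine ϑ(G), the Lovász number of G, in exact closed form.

Vertex zkgp has 6 neighbors: xxdw, yznb, qzei, flvp, hgss, bhzv.
Vertex cnos has 6 neighbors: xxdw, wsxo, qzei, ycya, mpdx, hgss.
Vertex zhho has 6 neighbors: bgjt, flvp, ycya, mpdx, hgss, bhzv.
deg(bhzv) = 6; N(bhzv) = {xxdw, bgjt, zhho, wsxo, hgss, zkgp}.
Regular of degree 6 on 13 vertices: SR(13,6,2,3) — a Paley graph.
The 3 distinct eigenvalues: [6.0, 1.303, -2.303].
ϑ = −N·λ_min/(λ_max−λ_min) = −13·(-sqrt(13)/2 - 1/2)/(6−(-sqrt(13)/2 - 1/2)) = sqrt(13).
= 3.605551… (decimal).

sqrt(13)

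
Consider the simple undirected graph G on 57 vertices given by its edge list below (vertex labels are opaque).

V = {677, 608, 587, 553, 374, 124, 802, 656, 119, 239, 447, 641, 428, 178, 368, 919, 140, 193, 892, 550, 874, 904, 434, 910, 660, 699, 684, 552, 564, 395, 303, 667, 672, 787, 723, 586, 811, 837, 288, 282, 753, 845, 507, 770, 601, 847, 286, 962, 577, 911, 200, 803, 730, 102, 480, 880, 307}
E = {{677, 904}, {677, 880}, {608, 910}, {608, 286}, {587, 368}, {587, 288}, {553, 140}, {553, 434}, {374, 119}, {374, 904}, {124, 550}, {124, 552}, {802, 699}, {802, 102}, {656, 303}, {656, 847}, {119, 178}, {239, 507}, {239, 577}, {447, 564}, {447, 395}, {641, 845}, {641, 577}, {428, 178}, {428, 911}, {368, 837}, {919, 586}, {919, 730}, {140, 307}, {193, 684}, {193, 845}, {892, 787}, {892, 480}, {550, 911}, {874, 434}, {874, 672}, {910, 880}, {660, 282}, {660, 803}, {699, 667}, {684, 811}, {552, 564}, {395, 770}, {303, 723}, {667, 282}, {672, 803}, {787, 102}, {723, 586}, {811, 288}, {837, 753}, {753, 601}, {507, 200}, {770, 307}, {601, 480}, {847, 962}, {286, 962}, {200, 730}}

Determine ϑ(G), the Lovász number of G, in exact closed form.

Vertex 552 has 2 neighbors: 124, 564.
deg(874) = 2; N(874) = {434, 672}.
Vertex 119 has 2 neighbors: 374, 178.
deg(802) = 2; N(802) = {699, 102}.
deg(v) = 2 for all v (|V|=57); this is C_{57}, the 57-cycle.
spec(A) ≈ [2.0, 1.98786, 1.95159, 1.89163, 1.80871, 1.70384, 1.57828, 1.43357, 1.27145, 1.0939, 0.90307, 0.70128, 0.49097, 0.27471, 0.05511, -0.16516, -0.38342, -0.59703, -0.80339, -1.0, -1.18447, -1.35456, -1.50821, -1.64356, -1.75895, -1.85299, -1.92454, -1.97272, -1.99696] (distinct, 5 d.p.).
ϑ = −N·λ_min/(λ_max−λ_min) = −57·(-2*cos(pi/57))/(2−(-2*cos(pi/57))) = 57*cos(pi/57)/(cos(pi/57) + 1).
= 28.478345168… (decimal).
28 ≤ 57*cos(pi/57)/(cos(pi/57) + 1) ≤ 29: both strict.

57*cos(pi/57)/(cos(pi/57) + 1)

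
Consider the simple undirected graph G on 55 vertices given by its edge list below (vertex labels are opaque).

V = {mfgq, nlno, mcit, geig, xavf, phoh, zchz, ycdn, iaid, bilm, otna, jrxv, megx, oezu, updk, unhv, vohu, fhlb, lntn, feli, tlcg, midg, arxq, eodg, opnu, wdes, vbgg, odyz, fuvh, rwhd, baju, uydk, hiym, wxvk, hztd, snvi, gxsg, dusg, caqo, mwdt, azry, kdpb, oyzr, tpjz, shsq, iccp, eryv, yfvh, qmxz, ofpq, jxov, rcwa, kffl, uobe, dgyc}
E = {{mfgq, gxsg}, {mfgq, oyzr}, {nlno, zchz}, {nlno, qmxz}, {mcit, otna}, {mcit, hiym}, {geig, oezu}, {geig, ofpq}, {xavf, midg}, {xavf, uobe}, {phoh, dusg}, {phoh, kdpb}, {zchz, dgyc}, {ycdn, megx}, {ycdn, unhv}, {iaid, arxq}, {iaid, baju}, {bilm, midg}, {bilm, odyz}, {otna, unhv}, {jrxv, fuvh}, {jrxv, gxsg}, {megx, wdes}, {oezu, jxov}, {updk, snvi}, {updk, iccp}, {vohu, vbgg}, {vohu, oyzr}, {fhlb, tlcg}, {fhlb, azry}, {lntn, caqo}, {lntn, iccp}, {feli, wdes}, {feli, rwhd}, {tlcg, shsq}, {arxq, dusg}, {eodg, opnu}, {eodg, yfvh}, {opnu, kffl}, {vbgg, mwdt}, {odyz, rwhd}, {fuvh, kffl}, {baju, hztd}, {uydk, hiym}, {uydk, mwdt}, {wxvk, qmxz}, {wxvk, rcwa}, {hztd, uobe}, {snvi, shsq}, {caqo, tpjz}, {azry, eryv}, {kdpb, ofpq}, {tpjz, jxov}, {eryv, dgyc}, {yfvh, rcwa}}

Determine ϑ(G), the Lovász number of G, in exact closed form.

N(feli) = {wdes, rwhd}, |N(feli)| = 2.
N(jrxv) = {fuvh, gxsg}, |N(jrxv)| = 2.
Vertex yfvh has 2 neighbors: eodg, rcwa.
Vertex iccp has 2 neighbors: updk, lntn.
Every vertex has degree 2 (N=55); connected 2-regular on 55 ⇒ C_{55}.
Distinct eigenvalues (to 3 d.p.): [2.0, 1.987, 1.948, 1.884, 1.795, 1.683, 1.548, 1.394, 1.221, 1.033, 0.831, 0.618, 0.397, 0.171, -0.057, -0.285, -0.508, -0.726, -0.933, -1.129, -1.31, -1.473, -1.618, -1.741, -1.842, -1.919, -1.971, -1.997].
Lovász (edge-transitive): ϑ = −55·(-2*cos(pi/55))/((2)−(-2*cos(pi/55))) = 55*cos(pi/55)/(cos(pi/55) + 1).
ϑ(G) ≈ 27.47756.
27 ≤ 55*cos(pi/55)/(cos(pi/55) + 1) ≤ 28: both strict.

55*cos(pi/55)/(cos(pi/55) + 1)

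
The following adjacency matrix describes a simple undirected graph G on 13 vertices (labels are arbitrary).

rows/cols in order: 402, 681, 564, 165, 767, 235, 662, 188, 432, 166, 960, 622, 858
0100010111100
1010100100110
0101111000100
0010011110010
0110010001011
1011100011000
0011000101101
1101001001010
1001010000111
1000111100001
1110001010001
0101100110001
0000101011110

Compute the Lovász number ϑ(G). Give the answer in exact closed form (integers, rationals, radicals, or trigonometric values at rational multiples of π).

sqrt(13)

N(166) = {402, 767, 235, 662, 188, 858}, |N(166)| = 6.
deg(165) = 6; N(165) = {564, 235, 662, 188, 432, 622}.
deg(622) = 6; N(622) = {681, 165, 767, 188, 432, 858}.
N(662) = {564, 165, 188, 166, 960, 858}, |N(662)| = 6.
Every vertex has degree 6 (N=13); SR(13,6,2,3) — a Paley graph.
Distinct eigenvalues (to 3 d.p.): [6.0, 1.303, -2.303].
Lovász (edge-transitive): ϑ = −13·(-sqrt(13)/2 - 1/2)/((6)−(-sqrt(13)/2 - 1/2)) = sqrt(13).
ϑ(G) ≈ 3.60555128.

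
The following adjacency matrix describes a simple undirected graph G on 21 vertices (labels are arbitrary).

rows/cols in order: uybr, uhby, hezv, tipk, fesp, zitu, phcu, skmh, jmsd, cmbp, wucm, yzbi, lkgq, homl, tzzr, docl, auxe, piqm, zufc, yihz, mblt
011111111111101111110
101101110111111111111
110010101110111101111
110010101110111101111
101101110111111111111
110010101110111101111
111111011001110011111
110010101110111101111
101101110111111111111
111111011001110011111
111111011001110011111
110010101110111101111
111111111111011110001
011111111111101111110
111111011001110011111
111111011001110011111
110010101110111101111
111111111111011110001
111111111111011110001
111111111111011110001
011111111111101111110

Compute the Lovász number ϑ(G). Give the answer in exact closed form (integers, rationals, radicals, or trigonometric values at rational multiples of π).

6

N(tipk) = {uybr, uhby, fesp, phcu, jmsd, cmbp, wucm, lkgq, homl, tzzr, docl, piqm, zufc, yihz, mblt}, |N(tipk)| = 15.
deg(phcu) = 16; N(phcu) = {uybr, uhby, hezv, tipk, fesp, zitu, skmh, jmsd, yzbi, lkgq, homl, auxe, piqm, zufc, yihz, mblt}.
Vertex auxe has 15 neighbors: uybr, uhby, fesp, phcu, jmsd, cmbp, wucm, lkgq, homl, tzzr, docl, piqm, zufc, yihz, mblt.
Vertex fesp has 18 neighbors: uybr, hezv, tipk, zitu, phcu, skmh, cmbp, wucm, yzbi, lkgq, homl, tzzr, docl, auxe, piqm, zufc, yihz, mblt.
G = K_{6,5,4,3,3}: α = 6 = χ(Ḡ), so ϑ = 6.
= 6.00000000… (decimal).
Lovász sandwich 6 ≤ 6 ≤ 6: collapsed.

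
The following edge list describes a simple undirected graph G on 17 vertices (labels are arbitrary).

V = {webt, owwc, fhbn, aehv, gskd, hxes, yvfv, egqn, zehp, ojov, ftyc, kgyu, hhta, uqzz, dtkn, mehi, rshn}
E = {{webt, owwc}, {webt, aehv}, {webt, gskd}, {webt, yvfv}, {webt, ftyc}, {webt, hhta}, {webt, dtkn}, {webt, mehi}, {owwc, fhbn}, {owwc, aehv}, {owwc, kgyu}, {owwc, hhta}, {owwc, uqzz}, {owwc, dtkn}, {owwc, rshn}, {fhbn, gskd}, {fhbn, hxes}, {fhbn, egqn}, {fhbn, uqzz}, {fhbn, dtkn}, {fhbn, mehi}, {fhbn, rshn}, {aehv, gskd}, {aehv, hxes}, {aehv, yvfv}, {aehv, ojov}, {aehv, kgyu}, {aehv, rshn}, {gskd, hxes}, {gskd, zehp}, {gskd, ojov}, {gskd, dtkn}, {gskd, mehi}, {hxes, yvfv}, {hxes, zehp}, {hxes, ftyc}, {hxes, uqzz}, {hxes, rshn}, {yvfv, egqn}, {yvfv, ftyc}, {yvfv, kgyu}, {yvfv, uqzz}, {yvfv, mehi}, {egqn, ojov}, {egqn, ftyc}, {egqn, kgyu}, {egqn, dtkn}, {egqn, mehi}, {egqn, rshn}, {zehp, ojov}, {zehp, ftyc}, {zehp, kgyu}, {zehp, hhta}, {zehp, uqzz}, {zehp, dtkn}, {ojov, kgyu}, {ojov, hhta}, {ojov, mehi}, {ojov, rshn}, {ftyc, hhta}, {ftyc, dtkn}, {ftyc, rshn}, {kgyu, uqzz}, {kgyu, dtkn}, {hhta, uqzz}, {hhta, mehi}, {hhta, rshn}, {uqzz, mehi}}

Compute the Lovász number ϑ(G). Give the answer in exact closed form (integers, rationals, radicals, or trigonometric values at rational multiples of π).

sqrt(17)

Vertex fhbn has 8 neighbors: owwc, gskd, hxes, egqn, uqzz, dtkn, mehi, rshn.
Vertex dtkn has 8 neighbors: webt, owwc, fhbn, gskd, egqn, zehp, ftyc, kgyu.
deg(uqzz) = 8; N(uqzz) = {owwc, fhbn, hxes, yvfv, zehp, kgyu, hhta, mehi}.
N(gskd) = {webt, fhbn, aehv, hxes, zehp, ojov, dtkn, mehi}, |N(gskd)| = 8.
deg(v) = 8 for all v (|V|=17); SR(17,8,3,4) — a Paley graph.
The 3 distinct eigenvalues: [8.0, 1.562, -2.562].
With N=17: ϑ(G) = 17·(-(-sqrt(17)/2 - 1/2))/(8−(-sqrt(17)/2 - 1/2)) = sqrt(17).
Numerically 4.1231056.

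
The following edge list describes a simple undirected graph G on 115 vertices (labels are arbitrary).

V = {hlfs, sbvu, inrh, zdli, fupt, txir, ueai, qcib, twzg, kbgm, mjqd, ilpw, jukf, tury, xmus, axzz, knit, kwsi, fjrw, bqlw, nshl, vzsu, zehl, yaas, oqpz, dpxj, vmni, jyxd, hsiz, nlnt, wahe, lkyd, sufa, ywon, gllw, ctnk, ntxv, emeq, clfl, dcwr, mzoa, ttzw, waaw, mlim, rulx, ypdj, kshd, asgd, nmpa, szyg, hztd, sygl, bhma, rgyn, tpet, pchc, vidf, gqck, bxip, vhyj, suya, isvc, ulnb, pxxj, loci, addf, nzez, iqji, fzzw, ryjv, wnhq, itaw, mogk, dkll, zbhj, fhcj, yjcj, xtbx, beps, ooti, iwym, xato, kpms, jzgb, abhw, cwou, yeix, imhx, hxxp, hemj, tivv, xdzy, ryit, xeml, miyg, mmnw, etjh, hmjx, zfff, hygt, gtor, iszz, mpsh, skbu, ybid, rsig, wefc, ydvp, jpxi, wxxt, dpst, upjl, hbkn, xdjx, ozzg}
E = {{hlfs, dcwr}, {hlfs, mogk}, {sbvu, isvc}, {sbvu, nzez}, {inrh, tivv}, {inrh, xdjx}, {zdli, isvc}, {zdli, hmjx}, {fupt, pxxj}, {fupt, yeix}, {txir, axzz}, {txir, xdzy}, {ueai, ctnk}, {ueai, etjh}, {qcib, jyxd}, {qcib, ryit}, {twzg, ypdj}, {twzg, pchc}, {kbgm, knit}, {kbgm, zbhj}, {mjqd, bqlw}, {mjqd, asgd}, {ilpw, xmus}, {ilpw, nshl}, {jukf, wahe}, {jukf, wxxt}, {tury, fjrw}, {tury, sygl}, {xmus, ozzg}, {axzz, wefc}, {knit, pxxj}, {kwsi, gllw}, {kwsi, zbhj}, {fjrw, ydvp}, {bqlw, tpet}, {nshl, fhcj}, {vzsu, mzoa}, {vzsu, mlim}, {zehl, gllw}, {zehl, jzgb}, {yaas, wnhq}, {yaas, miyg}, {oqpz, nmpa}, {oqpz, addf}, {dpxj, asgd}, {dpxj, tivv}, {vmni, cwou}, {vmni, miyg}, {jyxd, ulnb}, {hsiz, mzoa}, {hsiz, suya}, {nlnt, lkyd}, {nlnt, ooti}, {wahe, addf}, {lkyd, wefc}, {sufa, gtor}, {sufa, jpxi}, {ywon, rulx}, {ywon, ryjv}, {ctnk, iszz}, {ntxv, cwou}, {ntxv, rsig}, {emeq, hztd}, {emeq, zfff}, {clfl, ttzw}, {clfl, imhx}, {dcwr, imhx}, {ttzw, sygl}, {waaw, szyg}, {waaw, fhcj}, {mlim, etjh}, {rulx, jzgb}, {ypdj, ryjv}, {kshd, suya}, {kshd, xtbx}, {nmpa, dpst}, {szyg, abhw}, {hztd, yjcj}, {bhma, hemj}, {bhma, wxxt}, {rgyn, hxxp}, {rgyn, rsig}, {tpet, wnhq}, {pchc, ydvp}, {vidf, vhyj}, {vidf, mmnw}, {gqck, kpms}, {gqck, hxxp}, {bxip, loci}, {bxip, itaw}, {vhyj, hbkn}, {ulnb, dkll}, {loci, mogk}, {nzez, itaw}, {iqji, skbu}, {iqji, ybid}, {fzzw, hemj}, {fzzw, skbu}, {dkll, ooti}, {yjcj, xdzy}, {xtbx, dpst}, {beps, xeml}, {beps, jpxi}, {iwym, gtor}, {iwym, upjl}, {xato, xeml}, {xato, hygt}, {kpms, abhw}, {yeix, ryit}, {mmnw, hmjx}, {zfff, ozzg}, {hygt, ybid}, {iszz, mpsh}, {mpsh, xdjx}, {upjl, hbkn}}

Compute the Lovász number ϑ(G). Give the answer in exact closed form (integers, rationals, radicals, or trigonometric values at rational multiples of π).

Vertex oqpz has 2 neighbors: nmpa, addf.
deg(pxxj) = 2; N(pxxj) = {fupt, knit}.
N(yeix) = {fupt, ryit}, |N(yeix)| = 2.
deg(wnhq) = 2; N(wnhq) = {yaas, tpet}.
Every vertex has degree 2 (N=115); this is C_{115}, the 115-cycle.
A has 58 distinct eigenvalues ≈ [2.0, 1.99702, 1.98807, 1.97319, 1.95243, 1.92583, 1.89349, 1.8555, 1.81197, 1.76304, 1.70884, 1.64954, 1.58532, 1.51637, 1.44289, 1.36511, 1.28325, 1.19756, 1.1083, 1.01573, 0.92013, 0.82178, 0.72098, 0.61803, 0.51324, 0.40691, 0.29937, 0.19094, 0.08193, -0.02732, -0.13648, -0.24524, -0.35327, -0.46025, -0.56585, -0.66976, -0.77167, -0.87128, -0.96829, -1.06241, -1.15336, -1.24087, -1.32467, -1.40452, -1.48018, -1.55142, -1.61803, -1.67982, -1.73659, -1.78817, -1.83442, -1.8752, -1.91038, -1.93985, -1.96354, -1.98137, -1.99329, -1.99925].
ϑ = −N·λ_min/(λ_max−λ_min) = −115·(-2*cos(pi/115))/(2−(-2*cos(pi/115))) = 115*cos(pi/115)/(cos(pi/115) + 1).
= 57.489271… (decimal).
Lovász sandwich 57 ≤ 115*cos(pi/115)/(cos(pi/115) + 1) ≤ 58: both strict.

115*cos(pi/115)/(cos(pi/115) + 1)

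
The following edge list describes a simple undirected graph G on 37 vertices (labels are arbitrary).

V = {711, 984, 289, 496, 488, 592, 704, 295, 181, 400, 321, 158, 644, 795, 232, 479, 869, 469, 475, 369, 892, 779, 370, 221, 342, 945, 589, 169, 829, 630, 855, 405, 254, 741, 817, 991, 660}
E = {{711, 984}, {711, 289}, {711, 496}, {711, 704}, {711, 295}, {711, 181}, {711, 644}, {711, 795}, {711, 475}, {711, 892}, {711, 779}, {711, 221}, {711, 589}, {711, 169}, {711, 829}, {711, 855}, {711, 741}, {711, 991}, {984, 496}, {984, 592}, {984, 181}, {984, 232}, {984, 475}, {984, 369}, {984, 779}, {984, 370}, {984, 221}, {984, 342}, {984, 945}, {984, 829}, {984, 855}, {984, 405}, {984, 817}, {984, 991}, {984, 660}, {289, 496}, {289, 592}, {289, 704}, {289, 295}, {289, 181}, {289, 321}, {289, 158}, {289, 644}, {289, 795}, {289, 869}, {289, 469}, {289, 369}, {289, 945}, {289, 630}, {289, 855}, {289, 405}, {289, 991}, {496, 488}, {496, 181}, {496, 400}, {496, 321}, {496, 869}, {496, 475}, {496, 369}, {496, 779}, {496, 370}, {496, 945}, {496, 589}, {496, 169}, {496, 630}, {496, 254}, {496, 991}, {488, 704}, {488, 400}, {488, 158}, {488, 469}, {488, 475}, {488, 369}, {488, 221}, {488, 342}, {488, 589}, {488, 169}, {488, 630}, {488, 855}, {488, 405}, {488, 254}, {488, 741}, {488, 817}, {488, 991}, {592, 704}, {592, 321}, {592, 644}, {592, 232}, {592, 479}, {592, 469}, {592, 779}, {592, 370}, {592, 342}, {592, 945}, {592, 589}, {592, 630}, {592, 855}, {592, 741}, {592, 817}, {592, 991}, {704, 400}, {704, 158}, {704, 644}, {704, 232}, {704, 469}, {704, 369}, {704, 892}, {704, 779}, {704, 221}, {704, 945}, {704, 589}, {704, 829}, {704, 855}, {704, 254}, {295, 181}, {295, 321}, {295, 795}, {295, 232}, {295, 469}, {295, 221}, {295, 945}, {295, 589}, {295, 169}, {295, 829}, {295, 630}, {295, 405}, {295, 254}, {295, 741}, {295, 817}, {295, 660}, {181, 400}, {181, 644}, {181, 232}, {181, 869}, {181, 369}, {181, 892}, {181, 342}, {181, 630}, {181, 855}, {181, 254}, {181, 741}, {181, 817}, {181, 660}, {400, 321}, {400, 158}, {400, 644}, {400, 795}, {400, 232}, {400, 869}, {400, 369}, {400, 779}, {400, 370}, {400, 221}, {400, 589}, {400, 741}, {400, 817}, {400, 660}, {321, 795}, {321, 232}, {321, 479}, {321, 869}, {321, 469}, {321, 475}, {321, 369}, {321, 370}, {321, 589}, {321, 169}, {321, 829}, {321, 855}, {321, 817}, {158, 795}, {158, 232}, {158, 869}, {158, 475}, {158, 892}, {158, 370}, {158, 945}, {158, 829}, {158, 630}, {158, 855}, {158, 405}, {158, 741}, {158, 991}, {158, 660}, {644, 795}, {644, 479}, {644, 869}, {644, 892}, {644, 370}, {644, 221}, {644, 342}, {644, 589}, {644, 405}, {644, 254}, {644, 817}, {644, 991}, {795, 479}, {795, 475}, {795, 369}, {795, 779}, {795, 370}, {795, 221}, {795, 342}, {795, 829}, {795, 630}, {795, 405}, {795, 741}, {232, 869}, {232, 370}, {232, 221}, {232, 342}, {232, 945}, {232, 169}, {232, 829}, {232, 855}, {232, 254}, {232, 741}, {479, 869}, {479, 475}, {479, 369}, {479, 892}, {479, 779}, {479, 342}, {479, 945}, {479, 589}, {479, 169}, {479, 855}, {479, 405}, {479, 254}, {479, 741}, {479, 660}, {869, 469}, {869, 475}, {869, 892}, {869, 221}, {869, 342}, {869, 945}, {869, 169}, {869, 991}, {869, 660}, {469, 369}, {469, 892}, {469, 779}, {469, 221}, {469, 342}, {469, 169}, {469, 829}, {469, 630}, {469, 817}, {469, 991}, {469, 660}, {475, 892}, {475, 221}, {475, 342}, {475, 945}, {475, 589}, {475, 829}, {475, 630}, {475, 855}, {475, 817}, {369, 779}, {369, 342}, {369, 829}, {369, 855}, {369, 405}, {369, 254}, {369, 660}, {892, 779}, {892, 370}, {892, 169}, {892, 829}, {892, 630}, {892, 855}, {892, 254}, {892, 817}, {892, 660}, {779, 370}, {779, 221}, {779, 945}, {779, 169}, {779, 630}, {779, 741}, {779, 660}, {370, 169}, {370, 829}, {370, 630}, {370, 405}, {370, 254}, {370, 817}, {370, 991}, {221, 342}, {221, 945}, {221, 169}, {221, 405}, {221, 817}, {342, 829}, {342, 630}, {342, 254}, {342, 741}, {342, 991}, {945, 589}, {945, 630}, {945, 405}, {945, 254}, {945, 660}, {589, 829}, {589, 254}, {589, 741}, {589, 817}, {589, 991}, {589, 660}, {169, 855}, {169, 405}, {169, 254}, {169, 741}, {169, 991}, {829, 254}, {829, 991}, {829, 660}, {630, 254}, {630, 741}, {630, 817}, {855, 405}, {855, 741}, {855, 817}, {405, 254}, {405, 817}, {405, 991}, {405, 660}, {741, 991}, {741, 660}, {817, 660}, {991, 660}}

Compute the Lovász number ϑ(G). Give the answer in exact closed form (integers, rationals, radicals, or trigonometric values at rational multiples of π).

deg(741) = 18; N(741) = {711, 488, 592, 295, 181, 400, 158, 795, 232, 479, 779, 342, 589, 169, 630, 855, 991, 660}.
Vertex 589 has 18 neighbors: 711, 496, 488, 592, 704, 295, 400, 321, 644, 479, 475, 945, 829, 254, 741, 817, 991, 660.
Vertex 321 has 18 neighbors: 289, 496, 592, 295, 400, 795, 232, 479, 869, 469, 475, 369, 370, 589, 169, 829, 855, 817.
N(869) = {289, 496, 181, 400, 321, 158, 644, 232, 479, 469, 475, 892, 221, 342, 945, 169, 991, 660}, |N(869)| = 18.
G on 37 vertices is 18-regular; strongly regular (37,18,8,9).
The 3 distinct eigenvalues: [18.0, 2.5414, -3.5414].
−37·(-sqrt(37)/2 - 1/2) / ((18)−(-sqrt(37)/2 - 1/2)) = sqrt(37) = ϑ(G).
= 6.082762530… (decimal).

sqrt(37)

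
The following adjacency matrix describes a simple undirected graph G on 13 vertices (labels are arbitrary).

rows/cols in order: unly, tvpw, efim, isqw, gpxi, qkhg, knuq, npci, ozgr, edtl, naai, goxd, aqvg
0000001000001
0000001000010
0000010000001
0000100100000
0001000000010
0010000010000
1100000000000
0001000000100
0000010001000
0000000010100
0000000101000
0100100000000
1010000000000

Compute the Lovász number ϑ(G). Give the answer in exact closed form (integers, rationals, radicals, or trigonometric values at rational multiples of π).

13*cos(pi/13)/(cos(pi/13) + 1)

deg(ozgr) = 2; N(ozgr) = {qkhg, edtl}.
N(isqw) = {gpxi, npci}, |N(isqw)| = 2.
Vertex unly has 2 neighbors: knuq, aqvg.
Vertex qkhg has 2 neighbors: efim, ozgr.
G on 13 vertices is 2-regular; this is C_{13}, the 13-cycle.
Distinct eigenvalues (to 5 d.p.): [2.0, 1.77091, 1.13613, 0.24107, -0.70921, -1.49702, -1.94188].
ϑ = −N·λ_min/(λ_max−λ_min) = −13·(-2*cos(pi/13))/(2−(-2*cos(pi/13))) = 13*cos(pi/13)/(cos(pi/13) + 1).
ϑ(G) ≈ 6.404168563.
Check 6 ≤ 13*cos(pi/13)/(cos(pi/13) + 1) ≤ 7: both strict.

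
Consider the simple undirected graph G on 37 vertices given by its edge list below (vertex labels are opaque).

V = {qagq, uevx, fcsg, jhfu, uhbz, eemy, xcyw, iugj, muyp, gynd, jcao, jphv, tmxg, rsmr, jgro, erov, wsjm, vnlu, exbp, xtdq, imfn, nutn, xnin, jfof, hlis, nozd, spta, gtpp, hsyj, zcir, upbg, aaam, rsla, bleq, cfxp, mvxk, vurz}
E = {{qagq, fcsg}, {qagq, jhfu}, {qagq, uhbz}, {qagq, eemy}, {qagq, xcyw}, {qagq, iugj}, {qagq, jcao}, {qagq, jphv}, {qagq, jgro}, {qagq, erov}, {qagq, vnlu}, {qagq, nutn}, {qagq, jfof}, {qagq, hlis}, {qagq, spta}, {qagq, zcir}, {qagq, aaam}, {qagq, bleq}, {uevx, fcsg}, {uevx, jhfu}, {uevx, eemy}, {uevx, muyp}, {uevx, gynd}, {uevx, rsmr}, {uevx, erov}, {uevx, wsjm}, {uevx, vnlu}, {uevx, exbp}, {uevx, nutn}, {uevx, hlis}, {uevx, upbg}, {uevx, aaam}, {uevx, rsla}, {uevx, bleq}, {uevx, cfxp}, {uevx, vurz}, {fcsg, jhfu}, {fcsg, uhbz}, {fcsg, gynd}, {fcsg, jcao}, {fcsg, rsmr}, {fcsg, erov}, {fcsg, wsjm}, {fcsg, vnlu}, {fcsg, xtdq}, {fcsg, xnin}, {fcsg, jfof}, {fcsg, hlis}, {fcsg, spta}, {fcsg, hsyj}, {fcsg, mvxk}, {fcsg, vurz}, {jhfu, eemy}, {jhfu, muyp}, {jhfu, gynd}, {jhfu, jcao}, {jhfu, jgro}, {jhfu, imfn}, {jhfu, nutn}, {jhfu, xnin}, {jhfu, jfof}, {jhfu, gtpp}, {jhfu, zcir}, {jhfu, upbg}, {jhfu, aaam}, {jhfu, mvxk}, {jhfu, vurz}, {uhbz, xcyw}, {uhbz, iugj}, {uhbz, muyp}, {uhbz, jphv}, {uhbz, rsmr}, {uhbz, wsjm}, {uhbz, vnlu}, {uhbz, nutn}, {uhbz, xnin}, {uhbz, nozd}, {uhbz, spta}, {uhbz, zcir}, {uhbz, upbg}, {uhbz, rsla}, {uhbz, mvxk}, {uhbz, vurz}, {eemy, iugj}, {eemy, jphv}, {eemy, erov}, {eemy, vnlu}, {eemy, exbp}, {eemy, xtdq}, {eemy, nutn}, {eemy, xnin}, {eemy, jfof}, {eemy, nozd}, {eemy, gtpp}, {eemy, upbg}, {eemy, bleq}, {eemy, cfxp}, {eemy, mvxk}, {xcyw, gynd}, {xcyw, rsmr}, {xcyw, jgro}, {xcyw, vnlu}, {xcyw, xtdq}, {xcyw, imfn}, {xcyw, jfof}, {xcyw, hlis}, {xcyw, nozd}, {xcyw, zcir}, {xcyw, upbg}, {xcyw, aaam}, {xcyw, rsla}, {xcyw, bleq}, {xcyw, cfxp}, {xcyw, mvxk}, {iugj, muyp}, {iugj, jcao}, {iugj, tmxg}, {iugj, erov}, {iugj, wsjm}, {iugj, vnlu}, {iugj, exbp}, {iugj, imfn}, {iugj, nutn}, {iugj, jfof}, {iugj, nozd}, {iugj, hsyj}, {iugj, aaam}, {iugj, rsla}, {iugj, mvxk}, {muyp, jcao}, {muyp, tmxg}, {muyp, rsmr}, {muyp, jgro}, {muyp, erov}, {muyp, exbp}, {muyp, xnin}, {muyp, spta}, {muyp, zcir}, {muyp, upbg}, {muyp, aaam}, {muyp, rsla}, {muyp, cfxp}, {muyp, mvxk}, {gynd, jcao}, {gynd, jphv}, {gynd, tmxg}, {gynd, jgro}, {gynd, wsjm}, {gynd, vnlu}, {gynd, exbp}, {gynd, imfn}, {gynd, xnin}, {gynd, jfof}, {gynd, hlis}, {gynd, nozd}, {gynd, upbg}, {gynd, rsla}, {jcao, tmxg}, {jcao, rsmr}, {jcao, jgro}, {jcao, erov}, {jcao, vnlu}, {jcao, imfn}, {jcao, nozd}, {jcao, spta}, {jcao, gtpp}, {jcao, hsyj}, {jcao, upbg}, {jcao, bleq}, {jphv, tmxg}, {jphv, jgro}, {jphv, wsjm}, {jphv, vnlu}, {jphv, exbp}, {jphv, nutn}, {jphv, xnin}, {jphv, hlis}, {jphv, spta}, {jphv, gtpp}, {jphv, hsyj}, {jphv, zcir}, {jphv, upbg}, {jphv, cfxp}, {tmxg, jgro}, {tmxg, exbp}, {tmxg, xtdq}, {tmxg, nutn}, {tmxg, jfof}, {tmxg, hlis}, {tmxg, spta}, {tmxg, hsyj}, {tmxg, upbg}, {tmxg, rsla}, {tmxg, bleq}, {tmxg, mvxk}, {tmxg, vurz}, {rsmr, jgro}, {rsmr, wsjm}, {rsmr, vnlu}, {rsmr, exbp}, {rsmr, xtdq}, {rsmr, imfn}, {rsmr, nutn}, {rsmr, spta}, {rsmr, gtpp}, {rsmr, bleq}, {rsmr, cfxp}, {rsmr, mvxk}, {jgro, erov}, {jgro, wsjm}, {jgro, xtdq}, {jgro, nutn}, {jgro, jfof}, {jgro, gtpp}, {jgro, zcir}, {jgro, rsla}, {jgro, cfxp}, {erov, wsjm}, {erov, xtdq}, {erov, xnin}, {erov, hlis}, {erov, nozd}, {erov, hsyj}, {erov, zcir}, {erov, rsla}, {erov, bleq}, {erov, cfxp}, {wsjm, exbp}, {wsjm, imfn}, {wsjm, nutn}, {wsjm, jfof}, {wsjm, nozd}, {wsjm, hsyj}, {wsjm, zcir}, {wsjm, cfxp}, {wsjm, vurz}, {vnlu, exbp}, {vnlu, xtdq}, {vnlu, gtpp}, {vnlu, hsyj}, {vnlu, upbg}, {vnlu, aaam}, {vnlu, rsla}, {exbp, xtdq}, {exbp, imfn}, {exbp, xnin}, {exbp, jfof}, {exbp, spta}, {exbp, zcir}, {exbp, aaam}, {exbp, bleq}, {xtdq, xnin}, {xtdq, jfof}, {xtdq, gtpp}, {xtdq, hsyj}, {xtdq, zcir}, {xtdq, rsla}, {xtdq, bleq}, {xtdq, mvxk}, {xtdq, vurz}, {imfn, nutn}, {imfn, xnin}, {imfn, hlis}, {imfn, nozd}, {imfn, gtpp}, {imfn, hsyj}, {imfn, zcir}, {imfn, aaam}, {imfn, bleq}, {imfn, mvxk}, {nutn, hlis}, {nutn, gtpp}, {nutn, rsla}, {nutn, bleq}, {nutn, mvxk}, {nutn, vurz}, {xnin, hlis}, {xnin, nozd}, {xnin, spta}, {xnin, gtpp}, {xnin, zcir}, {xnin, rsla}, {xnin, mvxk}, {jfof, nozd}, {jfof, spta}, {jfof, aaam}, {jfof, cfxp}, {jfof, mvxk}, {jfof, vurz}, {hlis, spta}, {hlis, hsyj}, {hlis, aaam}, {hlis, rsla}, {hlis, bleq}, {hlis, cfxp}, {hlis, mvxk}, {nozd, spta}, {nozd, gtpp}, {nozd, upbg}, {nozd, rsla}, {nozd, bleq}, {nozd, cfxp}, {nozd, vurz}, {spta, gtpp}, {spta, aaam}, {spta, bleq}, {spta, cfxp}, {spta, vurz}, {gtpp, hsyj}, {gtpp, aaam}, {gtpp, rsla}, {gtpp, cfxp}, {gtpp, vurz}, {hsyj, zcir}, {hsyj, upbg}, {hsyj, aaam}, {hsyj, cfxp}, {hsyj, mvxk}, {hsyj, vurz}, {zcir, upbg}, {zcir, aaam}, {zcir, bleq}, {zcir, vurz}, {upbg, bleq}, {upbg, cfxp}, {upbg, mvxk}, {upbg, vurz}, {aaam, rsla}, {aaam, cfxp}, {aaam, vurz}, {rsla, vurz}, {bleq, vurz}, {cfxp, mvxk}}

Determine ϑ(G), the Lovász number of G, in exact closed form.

sqrt(37)

N(aaam) = {qagq, uevx, jhfu, xcyw, iugj, muyp, vnlu, exbp, imfn, jfof, hlis, spta, gtpp, hsyj, zcir, rsla, cfxp, vurz}, |N(aaam)| = 18.
deg(xcyw) = 18; N(xcyw) = {qagq, uhbz, gynd, rsmr, jgro, vnlu, xtdq, imfn, jfof, hlis, nozd, zcir, upbg, aaam, rsla, bleq, cfxp, mvxk}.
N(fcsg) = {qagq, uevx, jhfu, uhbz, gynd, jcao, rsmr, erov, wsjm, vnlu, xtdq, xnin, jfof, hlis, spta, hsyj, mvxk, vurz}, |N(fcsg)| = 18.
N(tmxg) = {iugj, muyp, gynd, jcao, jphv, jgro, exbp, xtdq, nutn, jfof, hlis, spta, hsyj, upbg, rsla, bleq, mvxk, vurz}, |N(tmxg)| = 18.
18-regular, N=37; SR(37,18,8,9) — a Paley graph.
Distinct eigenvalues (to 5 d.p.): [18.0, 2.54138, -3.54138].
Lovász (edge-transitive): ϑ = −37·(-sqrt(37)/2 - 1/2)/((18)−(-sqrt(37)/2 - 1/2)) = sqrt(37).
= 6.08276… (decimal).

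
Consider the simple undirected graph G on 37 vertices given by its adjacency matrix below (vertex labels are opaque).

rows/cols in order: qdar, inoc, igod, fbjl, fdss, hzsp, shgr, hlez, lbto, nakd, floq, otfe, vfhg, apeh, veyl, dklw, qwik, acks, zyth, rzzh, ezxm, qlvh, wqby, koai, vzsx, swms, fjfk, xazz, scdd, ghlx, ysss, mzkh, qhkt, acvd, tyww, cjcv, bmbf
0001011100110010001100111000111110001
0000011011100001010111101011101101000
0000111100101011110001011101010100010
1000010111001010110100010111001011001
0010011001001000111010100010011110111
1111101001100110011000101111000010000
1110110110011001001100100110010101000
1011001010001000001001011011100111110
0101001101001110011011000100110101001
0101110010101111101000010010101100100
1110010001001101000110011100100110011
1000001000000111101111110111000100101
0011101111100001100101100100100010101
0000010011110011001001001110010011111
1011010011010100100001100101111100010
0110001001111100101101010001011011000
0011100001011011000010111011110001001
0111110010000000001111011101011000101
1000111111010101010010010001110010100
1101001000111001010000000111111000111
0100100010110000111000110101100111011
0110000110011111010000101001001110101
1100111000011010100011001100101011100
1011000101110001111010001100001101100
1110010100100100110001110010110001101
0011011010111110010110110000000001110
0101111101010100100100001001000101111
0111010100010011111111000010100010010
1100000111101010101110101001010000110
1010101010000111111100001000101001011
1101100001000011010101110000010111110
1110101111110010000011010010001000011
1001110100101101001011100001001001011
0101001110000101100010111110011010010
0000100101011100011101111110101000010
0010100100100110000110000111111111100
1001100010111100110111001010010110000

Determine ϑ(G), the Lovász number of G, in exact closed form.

deg(ezxm) = 18; N(ezxm) = {inoc, fdss, lbto, floq, otfe, qwik, acks, zyth, wqby, koai, swms, xazz, scdd, mzkh, qhkt, acvd, cjcv, bmbf}.
N(fbjl) = {qdar, hzsp, hlez, lbto, nakd, vfhg, veyl, qwik, acks, rzzh, koai, swms, fjfk, xazz, ysss, qhkt, acvd, bmbf}, |N(fbjl)| = 18.
deg(acvd) = 18; N(acvd) = {inoc, fbjl, shgr, hlez, lbto, apeh, dklw, qwik, ezxm, wqby, koai, vzsx, swms, fjfk, ghlx, ysss, qhkt, cjcv}.
Vertex zyth has 18 neighbors: qdar, fdss, hzsp, shgr, hlez, lbto, nakd, otfe, apeh, dklw, acks, ezxm, koai, xazz, scdd, ghlx, qhkt, tyww.
G on 37 vertices is 18-regular; SR(37,18,8,9) — a Paley graph.
The 3 distinct eigenvalues: [18.0, 2.541381, -3.541381].
λ_max=18, λ_min=-sqrt(37)/2 - 1/2; ϑ = −37·λ_min/(λ_max−λ_min) = sqrt(37).
= 6.082762530… (decimal).

sqrt(37)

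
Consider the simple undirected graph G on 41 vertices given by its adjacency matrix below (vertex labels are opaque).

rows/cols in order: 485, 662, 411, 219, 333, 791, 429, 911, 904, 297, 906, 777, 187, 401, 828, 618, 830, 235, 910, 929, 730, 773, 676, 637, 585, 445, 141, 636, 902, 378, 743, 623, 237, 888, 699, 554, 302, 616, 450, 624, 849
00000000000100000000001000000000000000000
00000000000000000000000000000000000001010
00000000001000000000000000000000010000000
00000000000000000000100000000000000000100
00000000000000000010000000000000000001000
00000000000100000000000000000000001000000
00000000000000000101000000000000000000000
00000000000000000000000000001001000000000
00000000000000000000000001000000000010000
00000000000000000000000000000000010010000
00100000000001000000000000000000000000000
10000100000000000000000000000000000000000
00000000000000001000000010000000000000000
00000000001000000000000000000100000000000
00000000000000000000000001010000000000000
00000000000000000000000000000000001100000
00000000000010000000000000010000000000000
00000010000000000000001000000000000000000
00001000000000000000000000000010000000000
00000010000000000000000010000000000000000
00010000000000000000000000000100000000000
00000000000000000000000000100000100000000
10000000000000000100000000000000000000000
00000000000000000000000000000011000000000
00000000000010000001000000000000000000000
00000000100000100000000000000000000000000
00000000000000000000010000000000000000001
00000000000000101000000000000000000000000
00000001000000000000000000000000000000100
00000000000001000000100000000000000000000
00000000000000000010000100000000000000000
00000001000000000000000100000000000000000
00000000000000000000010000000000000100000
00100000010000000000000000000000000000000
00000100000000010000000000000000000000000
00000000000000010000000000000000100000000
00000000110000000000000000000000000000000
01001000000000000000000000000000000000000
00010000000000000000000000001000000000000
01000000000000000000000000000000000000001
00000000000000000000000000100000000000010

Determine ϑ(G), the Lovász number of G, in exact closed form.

deg(636) = 2; N(636) = {828, 830}.
N(141) = {773, 849}, |N(141)| = 2.
N(828) = {445, 636}, |N(828)| = 2.
Vertex 830 has 2 neighbors: 187, 636.
2-regular, N=41; connected 2-regular on 41 ⇒ C_{41}.
Distinct eigenvalues (to 4 d.p.): [2.0, 1.9766, 1.9068, 1.7923, 1.6359, 1.441, 1.2125, 0.9554, 0.676, 0.3808, 0.0766, -0.2294, -0.53, -0.8181, -1.0871, -1.3307, -1.543, -1.7191, -1.855, -1.9474, -1.9941].
λ_max=2, λ_min=-2*cos(pi/41); ϑ = −41·λ_min/(λ_max−λ_min) = 41*cos(pi/41)/(cos(pi/41) + 1).
≈ 20.469880 (to 6 d.p.).
Lovász sandwich 20 ≤ 41*cos(pi/41)/(cos(pi/41) + 1) ≤ 21: both strict.

41*cos(pi/41)/(cos(pi/41) + 1)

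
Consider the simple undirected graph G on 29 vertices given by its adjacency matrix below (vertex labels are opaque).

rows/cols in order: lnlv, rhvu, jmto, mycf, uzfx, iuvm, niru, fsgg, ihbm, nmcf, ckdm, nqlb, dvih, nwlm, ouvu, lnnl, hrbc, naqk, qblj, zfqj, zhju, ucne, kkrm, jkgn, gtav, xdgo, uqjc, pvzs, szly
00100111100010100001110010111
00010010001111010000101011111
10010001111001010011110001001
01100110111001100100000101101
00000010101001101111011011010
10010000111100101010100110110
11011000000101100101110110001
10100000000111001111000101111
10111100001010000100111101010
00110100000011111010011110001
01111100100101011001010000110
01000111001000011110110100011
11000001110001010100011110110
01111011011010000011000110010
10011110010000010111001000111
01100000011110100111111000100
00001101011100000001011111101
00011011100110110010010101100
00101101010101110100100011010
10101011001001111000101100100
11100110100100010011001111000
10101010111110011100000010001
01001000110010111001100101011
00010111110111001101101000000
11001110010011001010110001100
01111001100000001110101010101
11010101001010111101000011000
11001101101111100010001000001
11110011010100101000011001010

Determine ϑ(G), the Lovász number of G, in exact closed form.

deg(niru) = 14; N(niru) = {lnlv, rhvu, mycf, uzfx, nqlb, nwlm, ouvu, naqk, zfqj, zhju, ucne, jkgn, gtav, szly}.
deg(fsgg) = 14; N(fsgg) = {lnlv, jmto, nqlb, dvih, nwlm, hrbc, naqk, qblj, zfqj, jkgn, xdgo, uqjc, pvzs, szly}.
N(xdgo) = {rhvu, jmto, mycf, uzfx, fsgg, ihbm, hrbc, naqk, qblj, zhju, kkrm, gtav, uqjc, szly}, |N(xdgo)| = 14.
N(iuvm) = {lnlv, mycf, ihbm, nmcf, ckdm, nqlb, ouvu, hrbc, qblj, zhju, jkgn, gtav, uqjc, pvzs}, |N(iuvm)| = 14.
Regular of degree 14 on 29 vertices: strongly regular (29,14,6,7).
Distinct eigenvalues (to 5 d.p.): [14.0, 2.19258, -3.19258].
Lovász: ϑ = −29(-sqrt(29)/2 - 1/2)/(14+-(-sqrt(29)/2 - 1/2)) = sqrt(29).
≈ 5.3852 (to 4 d.p.).

sqrt(29)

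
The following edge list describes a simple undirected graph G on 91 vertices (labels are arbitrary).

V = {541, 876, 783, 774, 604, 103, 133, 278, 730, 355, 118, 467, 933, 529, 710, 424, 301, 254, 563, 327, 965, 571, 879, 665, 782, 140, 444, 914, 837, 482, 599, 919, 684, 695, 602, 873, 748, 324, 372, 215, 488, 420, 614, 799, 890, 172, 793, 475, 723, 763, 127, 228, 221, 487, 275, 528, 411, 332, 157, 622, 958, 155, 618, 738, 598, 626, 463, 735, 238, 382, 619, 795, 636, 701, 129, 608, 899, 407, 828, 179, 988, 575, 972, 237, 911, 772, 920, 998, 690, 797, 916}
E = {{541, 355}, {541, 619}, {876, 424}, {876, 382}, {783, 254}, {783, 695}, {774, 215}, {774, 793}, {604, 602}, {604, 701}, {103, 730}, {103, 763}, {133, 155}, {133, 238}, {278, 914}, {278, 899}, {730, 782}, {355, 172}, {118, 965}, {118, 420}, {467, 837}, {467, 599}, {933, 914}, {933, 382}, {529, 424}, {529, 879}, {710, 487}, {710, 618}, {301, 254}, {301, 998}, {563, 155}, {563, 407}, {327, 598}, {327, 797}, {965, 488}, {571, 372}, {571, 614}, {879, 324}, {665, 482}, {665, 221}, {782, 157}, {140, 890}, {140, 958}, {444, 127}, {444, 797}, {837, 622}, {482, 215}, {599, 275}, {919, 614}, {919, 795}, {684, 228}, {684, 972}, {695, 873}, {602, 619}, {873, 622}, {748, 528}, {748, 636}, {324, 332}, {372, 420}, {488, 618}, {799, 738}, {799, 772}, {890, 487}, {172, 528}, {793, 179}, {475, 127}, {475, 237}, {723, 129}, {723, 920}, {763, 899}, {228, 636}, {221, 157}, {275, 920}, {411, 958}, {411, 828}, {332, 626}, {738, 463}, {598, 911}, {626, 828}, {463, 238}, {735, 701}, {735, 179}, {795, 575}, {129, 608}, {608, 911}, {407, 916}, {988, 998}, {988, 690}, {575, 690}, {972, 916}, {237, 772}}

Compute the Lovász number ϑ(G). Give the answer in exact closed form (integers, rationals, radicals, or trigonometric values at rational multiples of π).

deg(155) = 2; N(155) = {133, 563}.
deg(238) = 2; N(238) = {133, 463}.
Vertex 608 has 2 neighbors: 129, 911.
Vertex 828 has 2 neighbors: 411, 626.
Regular of degree 2 on 91 vertices: the odd cycle C_{91}.
The 46 distinct eigenvalues: [2.0, 1.995235, 1.980961, 1.957247, 1.924206, 1.881995, 1.830816, 1.770912, 1.702569, 1.626112, 1.541906, 1.450353, 1.351887, 1.24698, 1.136129, 1.019865, 0.898741, 0.773333, 0.644241, 0.512078, 0.377475, 0.241073, 0.103523, -0.034521, -0.172401, -0.309459, -0.445042, -0.578504, -0.70921, -0.836536, -0.959875, -1.07864, -1.192265, -1.300208, -1.401955, -1.497021, -1.584954, -1.665333, -1.737776, -1.801938, -1.857512, -1.904235, -1.941884, -1.970278, -1.989283, -1.998808].
Lovász: ϑ = −91(-2*cos(pi/91))/(2+-(-1)*2*cos(pi/91)) = 91*cos(pi/91)/(cos(pi/91) + 1).
≈ 45.486440158 (to 9 d.p.).
α=45, χ(Ḡ)=46; ϑ=91*cos(pi/91)/(cos(pi/91) + 1) lies between (both strict).

91*cos(pi/91)/(cos(pi/91) + 1)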